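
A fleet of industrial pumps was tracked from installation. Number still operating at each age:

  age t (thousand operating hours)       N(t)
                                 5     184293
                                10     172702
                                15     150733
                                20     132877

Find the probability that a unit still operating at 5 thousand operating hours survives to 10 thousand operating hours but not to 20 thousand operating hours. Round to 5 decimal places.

This is the probability of reaching 10 but not 20, conditional on being operational at 5: (N(10) − N(20)) / N(5).
= (172702 − 132877) / 184293 = 39825 / 184293 = 0.216096.

0.21610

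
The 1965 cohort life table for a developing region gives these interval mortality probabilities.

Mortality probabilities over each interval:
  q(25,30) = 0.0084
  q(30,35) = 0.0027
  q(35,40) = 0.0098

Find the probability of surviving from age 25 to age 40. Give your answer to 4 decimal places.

P(survive 25→40) = (1 − 0.0084) × (1 − 0.0027) × (1 − 0.0098).
= 0.9916 × 0.9973 × 0.9902 = 0.979231.

0.9792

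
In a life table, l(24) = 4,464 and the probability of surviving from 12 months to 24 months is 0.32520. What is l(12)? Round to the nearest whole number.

l(12) = l(24) / p = 4,464 / 0.32520 = 13727.

13727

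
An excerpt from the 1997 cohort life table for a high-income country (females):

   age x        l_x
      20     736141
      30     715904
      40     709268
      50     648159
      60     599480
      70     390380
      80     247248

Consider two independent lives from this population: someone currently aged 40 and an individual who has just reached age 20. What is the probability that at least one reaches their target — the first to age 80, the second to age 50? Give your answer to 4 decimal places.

p₁ = l_80/l_40 = 247248/709268 = 0.348596; p₂ = l_50/l_20 = 648159/736141 = 0.880482.
P(at least one) = 1 − (1−p₁)(1−p₂) = 1 − 0.651404 × 0.119518 = 0.922145.

0.9221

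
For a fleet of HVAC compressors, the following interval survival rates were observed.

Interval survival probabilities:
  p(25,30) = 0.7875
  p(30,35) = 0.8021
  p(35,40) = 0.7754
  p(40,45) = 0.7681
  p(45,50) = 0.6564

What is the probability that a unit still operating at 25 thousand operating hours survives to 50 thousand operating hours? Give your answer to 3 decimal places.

0.247

Chaining the interval survival probabilities: 0.7875 × 0.8021 × 0.7754 × 0.7681 × 0.6564.
= 0.246940.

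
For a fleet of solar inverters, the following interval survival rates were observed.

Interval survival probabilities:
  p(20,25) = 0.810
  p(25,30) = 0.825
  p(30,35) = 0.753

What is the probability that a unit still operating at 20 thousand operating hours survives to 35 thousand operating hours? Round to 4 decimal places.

P(survive 20→35) = 0.810 × 0.825 × 0.753.
= 0.503192.

0.5032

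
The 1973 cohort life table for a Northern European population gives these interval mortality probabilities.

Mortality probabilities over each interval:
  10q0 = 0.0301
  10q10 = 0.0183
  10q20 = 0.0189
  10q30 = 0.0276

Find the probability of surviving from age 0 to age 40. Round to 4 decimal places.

Survival from 0 to 40 is the product of surviving each interval: (1 − 0.0301) × (1 − 0.0183) × (1 − 0.0189) × (1 − 0.0276).
= 0.9699 × 0.9817 × 0.9811 × 0.9724 = 0.908372.

0.9084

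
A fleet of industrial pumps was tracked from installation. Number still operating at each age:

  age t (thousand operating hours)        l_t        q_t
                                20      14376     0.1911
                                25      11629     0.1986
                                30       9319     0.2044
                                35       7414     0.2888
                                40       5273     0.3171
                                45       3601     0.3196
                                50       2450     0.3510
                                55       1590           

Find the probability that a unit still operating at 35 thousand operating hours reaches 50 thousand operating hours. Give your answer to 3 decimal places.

0.330

The conditional survival probability is l_50/l_35 = 2450/7414 = 0.330456.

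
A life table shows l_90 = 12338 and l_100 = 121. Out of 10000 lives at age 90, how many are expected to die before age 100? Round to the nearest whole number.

9902

The relevant probability is 1 − 121/12338 = 0.990193.
Expected number = 10000 × 0.990193 = 9902.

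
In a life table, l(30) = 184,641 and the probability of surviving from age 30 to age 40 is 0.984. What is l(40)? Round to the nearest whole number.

181687

l(40) = l(30) × p = 184,641 × 0.984 = 181687.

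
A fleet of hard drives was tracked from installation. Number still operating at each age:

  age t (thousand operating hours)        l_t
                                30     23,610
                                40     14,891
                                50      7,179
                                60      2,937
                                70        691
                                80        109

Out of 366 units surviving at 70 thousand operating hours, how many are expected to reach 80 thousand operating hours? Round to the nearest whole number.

58

The relevant probability is 109/691 = 0.157742.
Expected number = 366 × 0.157742 = 58.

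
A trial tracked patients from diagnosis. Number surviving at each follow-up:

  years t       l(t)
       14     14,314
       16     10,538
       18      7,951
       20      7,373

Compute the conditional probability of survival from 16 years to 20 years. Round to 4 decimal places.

0.6997

The conditional survival probability is l(20)/l(16) = 7,373/10,538 = 0.699658.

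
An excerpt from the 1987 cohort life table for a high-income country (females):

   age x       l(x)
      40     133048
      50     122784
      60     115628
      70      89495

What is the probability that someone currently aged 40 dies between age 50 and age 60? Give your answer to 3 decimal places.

0.054

This is the probability of reaching 50 but not 60, conditional on being alive at 40: (l(50) − l(60)) / l(40).
= (122784 − 115628) / 133048 = 7156 / 133048 = 0.053785.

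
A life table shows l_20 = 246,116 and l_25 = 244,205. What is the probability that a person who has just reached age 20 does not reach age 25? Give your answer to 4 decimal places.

0.0078

P(die before 25 | alive at 20) = 1 − l_25/l_20 = 1 − 244,205/246,116 = (1,911)/246,116 = 0.007765.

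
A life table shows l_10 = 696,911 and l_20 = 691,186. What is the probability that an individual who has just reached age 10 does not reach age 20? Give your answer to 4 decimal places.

0.0082

P(die before 20 | alive at 10) = 1 − l_20/l_10 = 1 − 691,186/696,911 = (5,725)/696,911 = 0.008215.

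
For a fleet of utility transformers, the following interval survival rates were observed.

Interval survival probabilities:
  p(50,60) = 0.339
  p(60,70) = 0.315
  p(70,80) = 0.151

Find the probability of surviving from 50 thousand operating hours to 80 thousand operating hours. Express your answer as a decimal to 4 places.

The overall survival probability is 0.339 × 0.315 × 0.151.
= 0.016125.

0.0161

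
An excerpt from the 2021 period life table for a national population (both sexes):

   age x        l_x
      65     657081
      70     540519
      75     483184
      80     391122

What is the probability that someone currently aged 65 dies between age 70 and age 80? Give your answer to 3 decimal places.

0.227

We want 5|10q65 = (l_70 − l_80)/l_65.
This is the probability of reaching 70 but not 80, conditional on being alive at 65: (l_70 − l_80) / l_65.
= (540519 − 391122) / 657081 = 149397 / 657081 = 0.227365.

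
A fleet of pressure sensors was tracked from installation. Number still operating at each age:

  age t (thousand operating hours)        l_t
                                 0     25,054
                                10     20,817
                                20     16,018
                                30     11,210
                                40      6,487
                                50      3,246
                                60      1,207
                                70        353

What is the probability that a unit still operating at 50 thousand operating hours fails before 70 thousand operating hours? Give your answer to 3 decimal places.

P(fail before 70 | operational at 50) = 1 − l_70/l_50 = 1 − 353/3,246 = (2,893)/3,246 = 0.891251.

0.891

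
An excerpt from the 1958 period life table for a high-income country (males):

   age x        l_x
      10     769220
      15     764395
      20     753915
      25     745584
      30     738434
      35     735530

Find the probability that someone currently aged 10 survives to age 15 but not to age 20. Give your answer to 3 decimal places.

0.014

We want 5|5q10 = (l_15 − l_20)/l_10.
This is the probability of reaching 15 but not 20, conditional on being alive at 10: (l_15 − l_20) / l_10.
= (764395 − 753915) / 769220 = 10480 / 769220 = 0.013624.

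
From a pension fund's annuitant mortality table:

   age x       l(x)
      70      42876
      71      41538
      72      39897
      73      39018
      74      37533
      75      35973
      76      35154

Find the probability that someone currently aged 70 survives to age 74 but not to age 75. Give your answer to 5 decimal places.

0.03638

This is the probability of reaching 74 but not 75, conditional on being alive at 70: (l(74) − l(75)) / l(70).
= (37533 − 35973) / 42876 = 1560 / 42876 = 0.036384.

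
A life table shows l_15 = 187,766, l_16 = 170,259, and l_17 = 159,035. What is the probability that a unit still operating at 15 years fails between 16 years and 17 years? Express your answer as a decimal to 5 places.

This is the probability of reaching 16 but not 17, conditional on being operational at 15: (l_16 − l_17) / l_15.
= (170,259 − 159,035) / 187,766 = 11,224 / 187,766 = 0.059777.

0.05978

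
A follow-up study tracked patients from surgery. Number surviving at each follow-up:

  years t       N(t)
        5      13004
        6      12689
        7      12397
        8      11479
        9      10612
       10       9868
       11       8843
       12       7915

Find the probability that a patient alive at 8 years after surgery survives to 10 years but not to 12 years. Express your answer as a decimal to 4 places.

0.1701

This is the probability of reaching 10 but not 12, conditional on being alive at 8: (N(10) − N(12)) / N(8).
= (9868 − 7915) / 11479 = 1953 / 11479 = 0.170137.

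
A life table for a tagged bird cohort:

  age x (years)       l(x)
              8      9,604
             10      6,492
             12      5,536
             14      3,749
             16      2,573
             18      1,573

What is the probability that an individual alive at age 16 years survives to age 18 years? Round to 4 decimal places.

The conditional survival probability is l(18)/l(16) = 1,573/2,573 = 0.611349.

0.6113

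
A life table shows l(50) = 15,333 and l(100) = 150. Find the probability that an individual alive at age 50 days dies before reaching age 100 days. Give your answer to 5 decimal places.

P(die before 100 | alive at 50) = 1 − l(100)/l(50) = 1 − 150/15,333 = (15,183)/15,333 = 0.990217.

0.99022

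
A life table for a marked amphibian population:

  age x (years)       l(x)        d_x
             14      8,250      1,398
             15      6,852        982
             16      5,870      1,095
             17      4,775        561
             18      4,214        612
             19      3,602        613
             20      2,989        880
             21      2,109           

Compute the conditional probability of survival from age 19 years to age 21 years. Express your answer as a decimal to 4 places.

0.5855

The conditional survival probability is l(21)/l(19) = 2,109/3,602 = 0.585508.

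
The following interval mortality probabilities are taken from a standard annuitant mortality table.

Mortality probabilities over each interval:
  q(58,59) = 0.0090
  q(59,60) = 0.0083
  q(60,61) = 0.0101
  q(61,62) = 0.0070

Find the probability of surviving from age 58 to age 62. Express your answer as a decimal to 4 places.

0.9660

The overall survival probability is (1 − 0.0090) × (1 − 0.0083) × (1 − 0.0101) × (1 − 0.0070).
= 0.9910 × 0.9917 × 0.9899 × 0.9930 = 0.966039.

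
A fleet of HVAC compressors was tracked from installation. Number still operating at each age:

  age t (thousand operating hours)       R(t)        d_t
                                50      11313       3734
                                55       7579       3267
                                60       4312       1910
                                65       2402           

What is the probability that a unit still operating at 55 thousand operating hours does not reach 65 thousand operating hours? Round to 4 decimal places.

P(fail before 65 | operational at 55) = 1 − R(65)/R(55) = 1 − 2402/7579 = (5177)/7579 = 0.683072.

0.6831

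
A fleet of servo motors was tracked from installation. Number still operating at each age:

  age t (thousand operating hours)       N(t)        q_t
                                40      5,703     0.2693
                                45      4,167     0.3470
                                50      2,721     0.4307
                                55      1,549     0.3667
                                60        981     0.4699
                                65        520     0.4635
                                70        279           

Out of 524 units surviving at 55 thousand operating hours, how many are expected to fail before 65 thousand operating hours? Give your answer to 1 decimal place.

348.1

The relevant probability is 1 − 520/1,549 = 0.664300.
Expected number = 524 × 0.664300 = 348.1.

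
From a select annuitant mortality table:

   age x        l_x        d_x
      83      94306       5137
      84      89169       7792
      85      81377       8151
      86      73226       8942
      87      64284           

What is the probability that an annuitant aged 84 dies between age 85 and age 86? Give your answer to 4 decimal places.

We want 1|1q84 = (l_85 − l_86)/l_84.
This is the probability of reaching 85 but not 86, conditional on being alive at 84: (l_85 − l_86) / l_84.
= (81377 − 73226) / 89169 = 8151 / 89169 = 0.091411.

0.0914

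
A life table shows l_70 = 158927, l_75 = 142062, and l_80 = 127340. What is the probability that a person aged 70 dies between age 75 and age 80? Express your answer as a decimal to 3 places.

We want 5|5q70 = (l_75 − l_80)/l_70.
This is the probability of reaching 75 but not 80, conditional on being alive at 70: (l_75 − l_80) / l_70.
= (142062 − 127340) / 158927 = 14722 / 158927 = 0.092634.

0.093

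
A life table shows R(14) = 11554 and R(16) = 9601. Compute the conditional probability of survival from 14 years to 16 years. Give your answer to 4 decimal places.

0.8310

The conditional survival probability is R(16)/R(14) = 9601/11554 = 0.830968.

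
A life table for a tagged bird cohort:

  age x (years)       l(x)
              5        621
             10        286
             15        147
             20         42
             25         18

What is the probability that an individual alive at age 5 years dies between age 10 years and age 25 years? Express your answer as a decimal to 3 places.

0.432

This is the probability of reaching 10 but not 25, conditional on being alive at 5: (l(10) − l(25)) / l(5).
= (286 − 18) / 621 = 268 / 621 = 0.431562.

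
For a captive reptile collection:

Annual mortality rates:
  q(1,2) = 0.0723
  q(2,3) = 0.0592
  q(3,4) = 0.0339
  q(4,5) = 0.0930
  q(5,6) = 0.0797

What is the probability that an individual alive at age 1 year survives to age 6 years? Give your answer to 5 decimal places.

P(survive 1→6) = (1 − 0.0723) × (1 − 0.0592) × (1 − 0.0339) × (1 − 0.0930) × (1 − 0.0797).
= 0.9277 × 0.9408 × 0.9661 × 0.9070 × 0.9203 = 0.703823.

0.70382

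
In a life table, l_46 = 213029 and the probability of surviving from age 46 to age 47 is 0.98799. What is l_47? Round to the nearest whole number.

210471

l_47 = l_46 × p = 213029 × 0.98799 = 210471.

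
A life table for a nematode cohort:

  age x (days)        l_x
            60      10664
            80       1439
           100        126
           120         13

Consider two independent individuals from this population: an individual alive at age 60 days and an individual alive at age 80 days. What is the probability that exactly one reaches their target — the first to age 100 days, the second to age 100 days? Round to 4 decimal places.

p₁ = l_100/l_60 = 126/10664 = 0.011815; p₂ = l_100/l_80 = 126/1439 = 0.087561.
P(exactly one) = p₁(1−p₂) + (1−p₁)p₂ = 0.010780 + 0.086526 = 0.097307.

0.0973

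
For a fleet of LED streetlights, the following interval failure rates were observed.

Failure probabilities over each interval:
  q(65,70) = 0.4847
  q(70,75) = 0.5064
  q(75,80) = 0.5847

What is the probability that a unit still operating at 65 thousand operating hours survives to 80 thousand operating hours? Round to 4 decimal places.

0.1056

Survival from 65 to 80 is the product of surviving each interval: (1 − 0.4847) × (1 − 0.5064) × (1 − 0.5847).
= 0.5153 × 0.4936 × 0.4153 = 0.105632.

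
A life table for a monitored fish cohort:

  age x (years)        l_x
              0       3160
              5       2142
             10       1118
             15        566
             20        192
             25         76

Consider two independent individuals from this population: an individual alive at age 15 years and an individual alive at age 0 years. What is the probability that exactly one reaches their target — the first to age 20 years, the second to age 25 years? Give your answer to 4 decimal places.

0.3470

p₁ = l_20/l_15 = 192/566 = 0.339223; p₂ = l_25/l_0 = 76/3160 = 0.024051.
P(exactly one) = p₁(1−p₂) + (1−p₁)p₂ = 0.331064 + 0.015892 = 0.346957.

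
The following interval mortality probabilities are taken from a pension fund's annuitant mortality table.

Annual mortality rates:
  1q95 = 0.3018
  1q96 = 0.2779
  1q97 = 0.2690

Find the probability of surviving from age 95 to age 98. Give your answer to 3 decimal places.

The overall survival probability is (1 − 0.3018) × (1 − 0.2779) × (1 − 0.2690).
= 0.6982 × 0.7221 × 0.7310 = 0.368548.

0.369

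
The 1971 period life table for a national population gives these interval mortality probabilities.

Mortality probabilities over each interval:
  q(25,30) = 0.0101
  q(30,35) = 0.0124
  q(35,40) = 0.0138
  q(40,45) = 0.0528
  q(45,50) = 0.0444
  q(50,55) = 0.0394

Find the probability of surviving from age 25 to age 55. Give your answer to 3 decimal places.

P(survive 25→55) = (1 − 0.0101) × (1 − 0.0124) × (1 − 0.0138) × (1 − 0.0528) × (1 − 0.0444) × (1 − 0.0394).
= 0.9899 × 0.9876 × 0.9862 × 0.9472 × 0.9556 × 0.9606 = 0.838297.

0.838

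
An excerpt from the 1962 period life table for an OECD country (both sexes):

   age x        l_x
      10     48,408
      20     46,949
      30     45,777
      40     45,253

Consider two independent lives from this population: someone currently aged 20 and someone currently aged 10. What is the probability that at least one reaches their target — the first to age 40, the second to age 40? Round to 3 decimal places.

0.998

p₁ = l_40/l_20 = 45,253/46,949 = 0.963876; p₂ = l_40/l_10 = 45,253/48,408 = 0.934825.
P(at least one) = 1 − (1−p₁)(1−p₂) = 1 − 0.036124 × 0.065175 = 0.997646.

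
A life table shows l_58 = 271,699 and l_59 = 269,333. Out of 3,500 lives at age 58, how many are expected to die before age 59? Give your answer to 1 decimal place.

The relevant probability is 1 − 269,333/271,699 = 0.008708.
Expected number = 3,500 × 0.008708 = 30.5.

30.5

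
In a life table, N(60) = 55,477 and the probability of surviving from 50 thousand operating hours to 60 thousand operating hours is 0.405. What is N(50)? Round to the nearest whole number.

136980

N(50) = N(60) / p = 55,477 / 0.405 = 136980.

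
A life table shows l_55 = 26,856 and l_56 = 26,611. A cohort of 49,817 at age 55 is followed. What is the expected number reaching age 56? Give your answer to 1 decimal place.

49362.5

The relevant probability is 26,611/26,856 = 0.990877.
Expected number = 49,817 × 0.990877 = 49362.5.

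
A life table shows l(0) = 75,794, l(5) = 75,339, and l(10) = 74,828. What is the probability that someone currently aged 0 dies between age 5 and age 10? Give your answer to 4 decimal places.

This is the probability of reaching 5 but not 10, conditional on being alive at 0: (l(5) − l(10)) / l(0).
= (75,339 − 74,828) / 75,794 = 511 / 75,794 = 0.006742.

0.0067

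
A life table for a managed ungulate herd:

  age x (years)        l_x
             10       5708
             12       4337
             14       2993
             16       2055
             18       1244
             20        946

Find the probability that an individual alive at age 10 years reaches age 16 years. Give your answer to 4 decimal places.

0.3600

The conditional survival probability is l_16/l_10 = 2055/5708 = 0.360021.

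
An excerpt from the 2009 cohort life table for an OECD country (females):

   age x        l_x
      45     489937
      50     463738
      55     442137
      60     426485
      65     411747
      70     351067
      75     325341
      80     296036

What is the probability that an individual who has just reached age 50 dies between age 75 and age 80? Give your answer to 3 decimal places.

This is the probability of reaching 75 but not 80, conditional on being alive at 50: (l_75 − l_80) / l_50.
= (325341 − 296036) / 463738 = 29305 / 463738 = 0.063193.

0.063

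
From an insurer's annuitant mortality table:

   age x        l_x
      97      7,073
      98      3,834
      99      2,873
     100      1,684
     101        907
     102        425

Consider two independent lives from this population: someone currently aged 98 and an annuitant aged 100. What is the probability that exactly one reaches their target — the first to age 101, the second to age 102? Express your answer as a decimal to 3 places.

p₁ = l_101/l_98 = 907/3,834 = 0.236568; p₂ = l_102/l_100 = 425/1,684 = 0.252375.
P(exactly one) = p₁(1−p₂) + (1−p₁)p₂ = 0.176864 + 0.192671 = 0.369535.

0.370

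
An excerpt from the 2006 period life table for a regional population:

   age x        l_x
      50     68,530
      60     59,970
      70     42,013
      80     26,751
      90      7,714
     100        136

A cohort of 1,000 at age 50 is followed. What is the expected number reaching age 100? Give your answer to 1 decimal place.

2.0

The relevant probability is 136/68,530 = 0.001985.
Expected number = 1,000 × 0.001985 = 2.0.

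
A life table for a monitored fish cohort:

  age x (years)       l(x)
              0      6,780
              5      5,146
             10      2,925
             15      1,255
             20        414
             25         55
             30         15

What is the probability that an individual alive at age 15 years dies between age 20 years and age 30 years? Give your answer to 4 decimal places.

0.3179

This is the probability of reaching 20 but not 30, conditional on being alive at 15: (l(20) − l(30)) / l(15).
= (414 − 15) / 1,255 = 399 / 1,255 = 0.317928.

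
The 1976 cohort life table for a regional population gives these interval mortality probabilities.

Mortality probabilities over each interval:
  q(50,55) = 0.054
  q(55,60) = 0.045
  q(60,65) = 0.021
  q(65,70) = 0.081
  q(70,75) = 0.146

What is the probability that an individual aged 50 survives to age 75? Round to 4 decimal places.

Chaining the interval survival probabilities: (1 − 0.054) × (1 − 0.045) × (1 − 0.021) × (1 − 0.081) × (1 − 0.146).
= 0.946 × 0.955 × 0.979 × 0.919 × 0.854 = 0.694146.

0.6941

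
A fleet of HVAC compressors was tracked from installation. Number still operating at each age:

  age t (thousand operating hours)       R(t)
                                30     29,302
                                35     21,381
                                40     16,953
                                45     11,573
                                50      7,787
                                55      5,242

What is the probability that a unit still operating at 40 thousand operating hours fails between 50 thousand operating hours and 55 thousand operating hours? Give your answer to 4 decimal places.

This is the probability of reaching 50 but not 55, conditional on being operational at 40: (R(50) − R(55)) / R(40).
= (7,787 − 5,242) / 16,953 = 2,545 / 16,953 = 0.150121.

0.1501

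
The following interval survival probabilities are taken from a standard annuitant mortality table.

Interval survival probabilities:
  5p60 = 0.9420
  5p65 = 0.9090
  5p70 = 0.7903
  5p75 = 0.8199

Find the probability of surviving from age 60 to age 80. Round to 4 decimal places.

The overall survival probability is 0.9420 × 0.9090 × 0.7903 × 0.8199.
= 0.554840.

0.5548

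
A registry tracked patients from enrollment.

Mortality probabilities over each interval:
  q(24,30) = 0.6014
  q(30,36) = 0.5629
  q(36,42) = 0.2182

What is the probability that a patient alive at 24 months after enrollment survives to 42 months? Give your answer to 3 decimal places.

0.136

The overall survival probability is (1 − 0.6014) × (1 − 0.5629) × (1 − 0.2182).
= 0.3986 × 0.4371 × 0.7818 = 0.136211.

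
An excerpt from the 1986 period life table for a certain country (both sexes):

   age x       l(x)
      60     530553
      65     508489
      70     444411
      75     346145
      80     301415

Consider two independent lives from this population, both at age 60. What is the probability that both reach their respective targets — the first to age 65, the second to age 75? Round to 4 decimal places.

p₁ = l(65)/l(60) = 508489/530553 = 0.958413; p₂ = l(75)/l(60) = 346145/530553 = 0.652423.
P(both) = p₁ × p₂ = 0.958413 × 0.652423 = 0.625291.

0.6253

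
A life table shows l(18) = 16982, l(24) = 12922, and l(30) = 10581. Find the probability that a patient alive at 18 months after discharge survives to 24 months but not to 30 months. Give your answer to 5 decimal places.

0.13785

This is the probability of reaching 24 but not 30, conditional on being alive at 18: (l(24) − l(30)) / l(18).
= (12922 − 10581) / 16982 = 2341 / 16982 = 0.137852.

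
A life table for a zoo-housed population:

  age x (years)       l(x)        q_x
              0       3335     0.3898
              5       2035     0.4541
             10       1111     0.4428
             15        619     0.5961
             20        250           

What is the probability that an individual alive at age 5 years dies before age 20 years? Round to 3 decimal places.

P(die before 20 | alive at 5) = 1 − l(20)/l(5) = 1 − 250/2035 = (1785)/2035 = 0.877150.

0.877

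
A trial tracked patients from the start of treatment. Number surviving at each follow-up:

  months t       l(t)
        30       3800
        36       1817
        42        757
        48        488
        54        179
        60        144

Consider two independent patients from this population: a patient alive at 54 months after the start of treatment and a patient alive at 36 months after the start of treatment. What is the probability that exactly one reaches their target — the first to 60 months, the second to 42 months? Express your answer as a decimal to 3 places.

p₁ = l(60)/l(54) = 144/179 = 0.804469; p₂ = l(42)/l(36) = 757/1817 = 0.416621.
P(exactly one) = p₁(1−p₂) + (1−p₁)p₂ = 0.469310 + 0.081462 = 0.550773.

0.551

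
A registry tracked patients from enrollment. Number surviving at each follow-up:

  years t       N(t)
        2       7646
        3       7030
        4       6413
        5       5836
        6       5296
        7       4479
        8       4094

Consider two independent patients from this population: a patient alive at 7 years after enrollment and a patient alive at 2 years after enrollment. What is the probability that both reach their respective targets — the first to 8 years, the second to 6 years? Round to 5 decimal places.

p₁ = N(8)/N(7) = 4094/4479 = 0.914043; p₂ = N(6)/N(2) = 5296/7646 = 0.692650.
P(both) = p₁ × p₂ = 0.914043 × 0.692650 = 0.633112.

0.63311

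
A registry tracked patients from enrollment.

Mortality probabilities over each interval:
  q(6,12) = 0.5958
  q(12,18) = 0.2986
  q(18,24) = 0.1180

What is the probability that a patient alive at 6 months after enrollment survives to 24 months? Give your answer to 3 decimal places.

0.250

Chaining the interval survival probabilities: (1 − 0.5958) × (1 − 0.2986) × (1 − 0.1180).
= 0.4042 × 0.7014 × 0.8820 = 0.250052.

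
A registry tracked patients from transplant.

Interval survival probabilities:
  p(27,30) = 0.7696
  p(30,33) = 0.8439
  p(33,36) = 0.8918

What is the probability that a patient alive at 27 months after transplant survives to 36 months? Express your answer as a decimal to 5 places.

The overall survival probability is 0.7696 × 0.8439 × 0.8918.
= 0.579193.

0.57919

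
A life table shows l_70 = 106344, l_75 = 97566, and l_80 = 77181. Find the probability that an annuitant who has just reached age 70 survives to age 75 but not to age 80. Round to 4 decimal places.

0.1917

This is the probability of reaching 75 but not 80, conditional on being alive at 70: (l_75 − l_80) / l_70.
= (97566 − 77181) / 106344 = 20385 / 106344 = 0.191689.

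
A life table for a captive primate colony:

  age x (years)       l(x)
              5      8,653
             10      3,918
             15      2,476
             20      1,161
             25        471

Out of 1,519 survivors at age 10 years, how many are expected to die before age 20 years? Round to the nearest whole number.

The relevant probability is 1 − 1,161/3,918 = 0.703675.
Expected number = 1,519 × 0.703675 = 1069.

1069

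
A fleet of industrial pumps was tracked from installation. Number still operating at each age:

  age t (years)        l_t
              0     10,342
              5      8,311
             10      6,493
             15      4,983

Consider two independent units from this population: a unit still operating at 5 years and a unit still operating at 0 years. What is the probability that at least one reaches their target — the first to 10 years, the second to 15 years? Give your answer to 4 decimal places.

0.8867

p₁ = l_10/l_5 = 6,493/8,311 = 0.781254; p₂ = l_15/l_0 = 4,983/10,342 = 0.481822.
P(at least one) = 1 − (1−p₁)(1−p₂) = 1 − 0.218746 × 0.518178 = 0.886651.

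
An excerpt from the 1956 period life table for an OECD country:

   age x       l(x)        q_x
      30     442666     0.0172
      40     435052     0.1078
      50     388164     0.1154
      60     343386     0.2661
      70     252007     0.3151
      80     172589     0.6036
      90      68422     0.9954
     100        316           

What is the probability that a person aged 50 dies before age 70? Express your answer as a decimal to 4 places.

0.3508

P(die before 70 | alive at 50) = 1 − l(70)/l(50) = 1 − 252007/388164 = (136157)/388164 = 0.350772.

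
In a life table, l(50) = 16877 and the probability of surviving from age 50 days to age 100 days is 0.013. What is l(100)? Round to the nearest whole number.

l(100) = l(50) × p = 16877 × 0.013 = 219.

219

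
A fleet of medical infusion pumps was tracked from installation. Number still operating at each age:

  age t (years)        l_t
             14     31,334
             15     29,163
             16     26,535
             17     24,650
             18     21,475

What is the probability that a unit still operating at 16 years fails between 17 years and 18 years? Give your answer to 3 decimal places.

This is the probability of reaching 17 but not 18, conditional on being operational at 16: (l_17 − l_18) / l_16.
= (24,650 − 21,475) / 26,535 = 3,175 / 26,535 = 0.119653.

0.120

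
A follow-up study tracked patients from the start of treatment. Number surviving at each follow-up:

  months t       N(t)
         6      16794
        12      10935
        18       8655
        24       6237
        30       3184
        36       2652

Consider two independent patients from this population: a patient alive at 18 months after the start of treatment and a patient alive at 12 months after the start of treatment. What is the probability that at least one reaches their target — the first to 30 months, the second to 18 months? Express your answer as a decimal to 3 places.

0.868

p₁ = N(30)/N(18) = 3184/8655 = 0.367880; p₂ = N(18)/N(12) = 8655/10935 = 0.791495.
P(at least one) = 1 − (1−p₁)(1−p₂) = 1 − 0.632120 × 0.208505 = 0.868200.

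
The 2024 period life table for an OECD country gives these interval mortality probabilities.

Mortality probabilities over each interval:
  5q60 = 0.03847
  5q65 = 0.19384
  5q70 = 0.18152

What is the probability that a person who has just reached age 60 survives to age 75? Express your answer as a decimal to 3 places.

The overall survival probability is (1 − 0.03847) × (1 − 0.19384) × (1 − 0.18152).
= 0.96153 × 0.80616 × 0.81848 = 0.634442.

0.634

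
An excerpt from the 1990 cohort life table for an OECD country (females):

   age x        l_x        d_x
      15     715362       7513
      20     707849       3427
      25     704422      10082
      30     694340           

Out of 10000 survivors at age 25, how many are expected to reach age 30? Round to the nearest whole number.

9857

The relevant probability is 694340/704422 = 0.985688.
Expected number = 10000 × 0.985688 = 9857.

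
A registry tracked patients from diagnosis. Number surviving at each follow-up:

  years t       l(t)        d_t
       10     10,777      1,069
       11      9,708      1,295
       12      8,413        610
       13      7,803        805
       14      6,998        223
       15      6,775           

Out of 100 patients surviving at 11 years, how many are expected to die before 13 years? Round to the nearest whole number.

The relevant probability is 1 − 7,803/9,708 = 0.196230.
Expected number = 100 × 0.196230 = 20.

20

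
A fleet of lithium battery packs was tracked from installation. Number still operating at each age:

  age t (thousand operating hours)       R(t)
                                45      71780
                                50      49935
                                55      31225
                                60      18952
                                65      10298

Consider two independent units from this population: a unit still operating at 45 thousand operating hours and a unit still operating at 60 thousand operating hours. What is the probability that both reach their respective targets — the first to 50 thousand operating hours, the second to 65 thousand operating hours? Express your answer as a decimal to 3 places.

p₁ = R(50)/R(45) = 49935/71780 = 0.695667; p₂ = R(65)/R(60) = 10298/18952 = 0.543373.
P(both) = p₁ × p₂ = 0.695667 × 0.543373 = 0.378007.

0.378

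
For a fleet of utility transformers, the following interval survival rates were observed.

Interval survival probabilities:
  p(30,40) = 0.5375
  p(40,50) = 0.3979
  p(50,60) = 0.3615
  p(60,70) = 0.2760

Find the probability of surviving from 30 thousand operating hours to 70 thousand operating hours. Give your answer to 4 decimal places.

Survival from 30 to 70 is the product of surviving each interval: 0.5375 × 0.3979 × 0.3615 × 0.2760.
= 0.021339.

0.0213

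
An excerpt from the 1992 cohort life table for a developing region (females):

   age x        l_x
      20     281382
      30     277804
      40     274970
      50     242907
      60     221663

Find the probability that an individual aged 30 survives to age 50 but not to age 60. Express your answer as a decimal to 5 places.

We want 20|10q30 = (l_50 − l_60)/l_30.
This is the probability of reaching 50 but not 60, conditional on being alive at 30: (l_50 − l_60) / l_30.
= (242907 − 221663) / 277804 = 21244 / 277804 = 0.076471.

0.07647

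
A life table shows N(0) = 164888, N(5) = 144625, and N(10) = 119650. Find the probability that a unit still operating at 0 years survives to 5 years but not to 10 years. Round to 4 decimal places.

This is the probability of reaching 5 but not 10, conditional on being operational at 0: (N(5) − N(10)) / N(0).
= (144625 − 119650) / 164888 = 24975 / 164888 = 0.151466.

0.1515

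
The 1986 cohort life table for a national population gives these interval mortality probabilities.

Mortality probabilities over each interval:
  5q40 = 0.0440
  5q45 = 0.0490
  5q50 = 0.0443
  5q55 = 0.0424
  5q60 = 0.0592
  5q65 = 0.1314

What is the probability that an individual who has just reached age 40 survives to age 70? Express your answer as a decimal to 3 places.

0.680

Survival from 40 to 70 is the product of surviving each interval: (1 − 0.0440) × (1 − 0.0490) × (1 − 0.0443) × (1 − 0.0424) × (1 − 0.0592) × (1 − 0.1314).
= 0.9560 × 0.9510 × 0.9557 × 0.9576 × 0.9408 × 0.8686 = 0.679925.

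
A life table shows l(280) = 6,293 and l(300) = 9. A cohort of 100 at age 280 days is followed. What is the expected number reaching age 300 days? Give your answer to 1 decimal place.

The relevant probability is 9/6,293 = 0.001430.
Expected number = 100 × 0.001430 = 0.1.

0.1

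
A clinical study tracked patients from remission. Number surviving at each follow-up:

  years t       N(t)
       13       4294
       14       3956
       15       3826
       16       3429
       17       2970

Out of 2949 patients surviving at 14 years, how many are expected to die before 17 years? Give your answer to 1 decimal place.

735.0

The relevant probability is 1 − 2970/3956 = 0.249242.
Expected number = 2949 × 0.249242 = 735.0.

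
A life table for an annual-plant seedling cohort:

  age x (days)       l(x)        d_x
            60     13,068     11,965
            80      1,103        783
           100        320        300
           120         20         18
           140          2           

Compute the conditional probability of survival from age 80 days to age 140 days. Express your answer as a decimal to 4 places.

0.0018

The conditional survival probability is l(140)/l(80) = 2/1,103 = 0.001813.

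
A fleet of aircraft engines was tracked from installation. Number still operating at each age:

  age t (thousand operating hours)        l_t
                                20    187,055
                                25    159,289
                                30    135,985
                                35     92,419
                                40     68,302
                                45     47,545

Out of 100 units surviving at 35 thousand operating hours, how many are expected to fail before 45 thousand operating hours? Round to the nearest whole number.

The relevant probability is 1 − 47,545/92,419 = 0.485550.
Expected number = 100 × 0.485550 = 49.

49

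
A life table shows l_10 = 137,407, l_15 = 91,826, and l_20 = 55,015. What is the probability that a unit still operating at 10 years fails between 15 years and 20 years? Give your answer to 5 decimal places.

0.26790

This is the probability of reaching 15 but not 20, conditional on being operational at 10: (l_15 − l_20) / l_10.
= (91,826 − 55,015) / 137,407 = 36,811 / 137,407 = 0.267898.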